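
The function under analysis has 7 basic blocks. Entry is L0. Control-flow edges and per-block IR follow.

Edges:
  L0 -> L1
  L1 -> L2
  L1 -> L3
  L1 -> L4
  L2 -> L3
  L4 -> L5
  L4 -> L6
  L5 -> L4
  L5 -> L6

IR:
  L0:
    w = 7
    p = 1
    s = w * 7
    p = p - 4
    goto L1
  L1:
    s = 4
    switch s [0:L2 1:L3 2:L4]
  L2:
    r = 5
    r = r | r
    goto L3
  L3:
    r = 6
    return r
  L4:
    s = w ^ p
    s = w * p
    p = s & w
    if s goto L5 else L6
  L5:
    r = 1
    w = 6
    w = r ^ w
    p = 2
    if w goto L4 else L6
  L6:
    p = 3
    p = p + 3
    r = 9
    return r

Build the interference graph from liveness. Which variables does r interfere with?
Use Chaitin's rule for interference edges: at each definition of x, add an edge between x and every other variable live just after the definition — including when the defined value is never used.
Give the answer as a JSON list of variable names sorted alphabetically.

def/use:
  L0: {p,s,w} / ∅
  L1: {s} / ∅
  L2: {r} / ∅
  L3: {r} / ∅
  L4: {p,s} / {p,w}
  L5: {p,r,w} / ∅
  L6: {p,r} / ∅

Liveness:
  L0 li=∅ lo={p,w}
  L1 li={p,w} lo={p,w}
  L2 li=∅ lo=∅
  L3 li=∅ lo=∅
  L4 li={p,w} lo=∅
  L5 li=∅ lo={p,w}
  L6 li=∅ lo=∅

Interfere edges:
  p↔{s,w}
  r↔{w}
  s↔{p,w}
  w↔{p,r,s}

N(r) = ["w"]

Answer: ["w"]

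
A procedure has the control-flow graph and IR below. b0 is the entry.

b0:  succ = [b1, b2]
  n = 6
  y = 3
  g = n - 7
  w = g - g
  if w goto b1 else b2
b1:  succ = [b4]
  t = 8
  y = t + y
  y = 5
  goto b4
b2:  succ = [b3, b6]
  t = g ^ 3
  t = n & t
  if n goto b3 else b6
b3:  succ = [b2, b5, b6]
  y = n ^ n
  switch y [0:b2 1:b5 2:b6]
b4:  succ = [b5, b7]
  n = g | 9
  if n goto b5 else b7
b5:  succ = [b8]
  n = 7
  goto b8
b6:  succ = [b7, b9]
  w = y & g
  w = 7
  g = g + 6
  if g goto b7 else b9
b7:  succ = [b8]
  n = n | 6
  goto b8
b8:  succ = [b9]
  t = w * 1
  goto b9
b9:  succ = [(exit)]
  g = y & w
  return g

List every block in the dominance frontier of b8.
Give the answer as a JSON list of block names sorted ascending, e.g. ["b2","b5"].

idom tree: b1←b0 b2←b0 b3←b2 b4←b1 b5←b0 b6←b2 b7←b0 b8←b0 b9←b0
Join-block Dom:
  b2: preds {b0,b3}: {b0} ∩ {b0,b2,b3} = {b0}; idom=b0
  b5: preds {b3,b4}: {b0,b2,b3} ∩ {b0,b1,b4} = {b0}; idom=b0
  b6: preds {b2,b3}: {b0,b2} ∩ {b0,b2,b3} = {b0,b2}; idom=b2
  b7: preds {b4,b6}: {b0,b1,b4} ∩ {b0,b2,b6} = {b0}; idom=b0
  b8: preds {b5,b7}: {b0,b5} ∩ {b0,b7} = {b0}; idom=b0
  b9: preds {b6,b8}: {b0,b2,b6} ∩ {b0,b8} = {b0}; idom=b0

Frontier:
  b2←b0: walk · to b0
  b2←b3: walk b3→b2 to b0
  b5←b3: walk b3→b2 to b0
  b5←b4: walk b4→b1 to b0
  b6←b2: walk · to b2
  b6←b3: walk b3 to b2
  b7←b4: walk b4→b1 to b0
  b7←b6: walk b6→b2 to b0
  b8←b5: walk b5 to b0
  b8←b7: walk b7 to b0
  b9←b6: walk b6→b2 to b0
  b9←b8: walk b8 to b0
  DF(b0)=∅
  DF(b1)={b5,b7}
  DF(b2)={b2,b5,b7,b9}
  DF(b3)={b2,b5,b6}
  DF(b4)={b5,b7}
  DF(b5)={b8}
  DF(b6)={b7,b9}
  DF(b7)={b8}
  DF(b8)={b9}
  DF(b9)=∅

DF(b8) = ["b9"]

Answer: ["b9"]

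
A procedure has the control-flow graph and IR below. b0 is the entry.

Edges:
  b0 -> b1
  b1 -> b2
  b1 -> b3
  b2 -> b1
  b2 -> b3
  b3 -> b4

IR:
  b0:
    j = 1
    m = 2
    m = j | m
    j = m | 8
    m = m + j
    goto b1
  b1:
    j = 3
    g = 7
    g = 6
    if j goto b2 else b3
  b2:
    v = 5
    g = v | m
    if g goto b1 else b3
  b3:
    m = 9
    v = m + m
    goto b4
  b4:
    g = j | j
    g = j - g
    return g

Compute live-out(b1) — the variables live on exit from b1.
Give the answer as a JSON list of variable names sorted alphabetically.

Answer: ["j", "m"]

Derivation:
Block summaries:
  b0: def={j,m} ue=∅
  b1: def={g,j} ue=∅
  b2: def={g,v} ue={m}
  b3: def={m,v} ue=∅
  b4: def={g} ue={j}

Liveness:
  b0: in=∅ out={m}
  b1: in={m} out={j,m}
  b2: in={j,m} out={j,m}
  b3: in={j} out={j}
  b4: in={j} out=∅

live-out(b1) = ["j", "m"]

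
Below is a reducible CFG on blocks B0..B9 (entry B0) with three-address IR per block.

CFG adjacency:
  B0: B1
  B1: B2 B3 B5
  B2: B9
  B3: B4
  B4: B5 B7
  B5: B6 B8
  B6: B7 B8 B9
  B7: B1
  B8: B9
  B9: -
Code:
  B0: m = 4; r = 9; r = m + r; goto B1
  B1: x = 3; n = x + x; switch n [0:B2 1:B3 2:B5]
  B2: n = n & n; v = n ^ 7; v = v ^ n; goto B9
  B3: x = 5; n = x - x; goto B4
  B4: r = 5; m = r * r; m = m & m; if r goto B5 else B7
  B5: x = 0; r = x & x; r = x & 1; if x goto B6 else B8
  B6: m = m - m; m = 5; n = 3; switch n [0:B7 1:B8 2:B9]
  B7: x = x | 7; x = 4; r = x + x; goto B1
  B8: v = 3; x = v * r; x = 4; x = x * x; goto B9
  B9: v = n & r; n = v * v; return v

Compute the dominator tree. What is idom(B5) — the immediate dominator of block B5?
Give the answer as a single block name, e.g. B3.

idom tree: B1←B0 B2←B1 B3←B1 B4←B3 B5←B1 B6←B5 B7←B1 B8←B5 B9←B1
Join-block Dom:
  B1: preds {B0,B7}: {B0} ∩ {B0,B1,B7} = {B0}; idom=B0
  B5: preds {B1,B4}: {B0,B1} ∩ {B0,B1,B3,B4} = {B0,B1}; idom=B1
  B7: preds {B4,B6}: {B0,B1,B3,B4} ∩ {B0,B1,B5,B6} = {B0,B1}; idom=B1
  B8: preds {B5,B6}: {B0,B1,B5} ∩ {B0,B1,B5,B6} = {B0,B1,B5}; idom=B5
  B9: preds {B2,B6,B8}: {B0,B1,B2} ∩ {B0,B1,B5,B6} ∩ {B0,B1,B5,B8} = {B0,B1}; idom=B1

idom(B5) = B1

Answer: B1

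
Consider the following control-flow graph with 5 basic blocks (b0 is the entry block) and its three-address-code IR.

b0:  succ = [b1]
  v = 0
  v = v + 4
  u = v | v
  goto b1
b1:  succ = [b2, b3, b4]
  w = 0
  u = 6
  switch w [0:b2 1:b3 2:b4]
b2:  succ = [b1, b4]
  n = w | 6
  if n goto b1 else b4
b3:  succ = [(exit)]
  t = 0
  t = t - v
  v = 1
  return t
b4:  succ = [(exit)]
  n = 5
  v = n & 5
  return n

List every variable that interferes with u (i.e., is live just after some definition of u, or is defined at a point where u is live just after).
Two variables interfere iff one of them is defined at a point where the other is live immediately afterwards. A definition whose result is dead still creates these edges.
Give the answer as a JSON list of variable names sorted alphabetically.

Block summaries:
  b0: {u,v} / ∅
  b1: {u,w} / ∅
  b2: {n} / {w}
  b3: {t,v} / {v}
  b4: {n,v} / ∅

Live sets:
  live b0: ∅→{v}
  live b1: {v}→{v,w}
  live b2: {v,w}→{v}
  live b3: {v}→∅
  live b4: ∅→∅

Interference:
  n↔{v}
  t↔{v}
  u↔{v,w}
  v↔{n,t,u,w}
  w↔{u,v}

N(u) = ["v", "w"]

Answer: ["v", "w"]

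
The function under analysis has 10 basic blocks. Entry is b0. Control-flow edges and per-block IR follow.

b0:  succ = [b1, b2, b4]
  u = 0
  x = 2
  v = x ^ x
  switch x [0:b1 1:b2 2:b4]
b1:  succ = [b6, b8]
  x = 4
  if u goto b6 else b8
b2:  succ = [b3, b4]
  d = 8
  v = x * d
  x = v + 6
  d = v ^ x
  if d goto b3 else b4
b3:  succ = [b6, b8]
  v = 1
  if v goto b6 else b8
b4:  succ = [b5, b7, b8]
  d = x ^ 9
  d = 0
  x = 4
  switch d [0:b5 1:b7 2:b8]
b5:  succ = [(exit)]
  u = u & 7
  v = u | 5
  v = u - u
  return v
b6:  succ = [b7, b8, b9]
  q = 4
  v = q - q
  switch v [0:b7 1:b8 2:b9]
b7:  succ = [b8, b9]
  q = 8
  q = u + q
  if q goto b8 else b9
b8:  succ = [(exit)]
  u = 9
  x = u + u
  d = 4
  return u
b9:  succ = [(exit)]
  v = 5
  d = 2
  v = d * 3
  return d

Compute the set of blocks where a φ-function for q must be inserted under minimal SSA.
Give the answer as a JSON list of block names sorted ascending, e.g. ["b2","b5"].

idom tree: b1←b0 b2←b0 b3←b2 b4←b0 b5←b4 b6←b0 b7←b0 b8←b0 b9←b0
Join-block Dom:
  b4: preds {b0,b2}: {b0} ∩ {b0,b2} = {b0}; idom=b0
  b6: preds {b1,b3}: {b0,b1} ∩ {b0,b2,b3} = {b0}; idom=b0
  b7: preds {b4,b6}: {b0,b4} ∩ {b0,b6} = {b0}; idom=b0
  b8: preds {b1,b3,b4,b6,b7}: {b0,b1} ∩ {b0,b2,b3} ∩ {b0,b4} ∩ {b0,b6} ∩ {b0,b7} = {b0}; idom=b0
  b9: preds {b6,b7}: {b0,b6} ∩ {b0,b7} = {b0}; idom=b0

DF walk-up:
  b4←b0: walk · to b0
  b4←b2: walk b2 to b0
  b6←b1: walk b1 to b0
  b6←b3: walk b3→b2 to b0
  b7←b4: walk b4 to b0
  b7←b6: walk b6 to b0
  b8←b1: walk b1 to b0
  b8←b3: walk b3→b2 to b0
  b8←b4: walk b4 to b0
  b8←b6: walk b6 to b0
  b8←b7: walk b7 to b0
  b9←b6: walk b6 to b0
  b9←b7: walk b7 to b0
  b0: DF=∅
  b1: DF={b6,b8}
  b2: DF={b4,b6,b8}
  b3: DF={b6,b8}
  b4: DF={b7,b8}
  b5: DF=∅
  b6: DF={b7,b8,b9}
  b7: DF={b8,b9}
  b8: DF=∅
  b9: DF=∅

φ for q: defs {b6,b7}
  DF⁺ = {b7,b8,b9}

Answer: ["b7", "b8", "b9"]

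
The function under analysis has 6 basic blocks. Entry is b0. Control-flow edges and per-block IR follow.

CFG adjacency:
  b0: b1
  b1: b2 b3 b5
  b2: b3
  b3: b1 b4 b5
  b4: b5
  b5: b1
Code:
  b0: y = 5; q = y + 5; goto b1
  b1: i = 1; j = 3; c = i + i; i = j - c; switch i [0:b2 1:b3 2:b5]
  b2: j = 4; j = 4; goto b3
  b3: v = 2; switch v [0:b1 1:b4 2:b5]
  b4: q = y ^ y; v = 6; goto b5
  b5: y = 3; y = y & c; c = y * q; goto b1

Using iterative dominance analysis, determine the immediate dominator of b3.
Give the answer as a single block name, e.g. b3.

Answer: b1

Derivation:
idom tree: b1←b0 b2←b1 b3←b1 b4←b3 b5←b1
Dom∩ at merges:
  b1: preds {b0,b3,b5}: {b0} ∩ {b0,b1,b3} ∩ {b0,b1,b5} = {b0}; idom=b0
  b3: preds {b1,b2}: {b0,b1} ∩ {b0,b1,b2} = {b0,b1}; idom=b1
  b5: preds {b1,b3,b4}: {b0,b1} ∩ {b0,b1,b3} ∩ {b0,b1,b3,b4} = {b0,b1}; idom=b1

idom(b3) = b1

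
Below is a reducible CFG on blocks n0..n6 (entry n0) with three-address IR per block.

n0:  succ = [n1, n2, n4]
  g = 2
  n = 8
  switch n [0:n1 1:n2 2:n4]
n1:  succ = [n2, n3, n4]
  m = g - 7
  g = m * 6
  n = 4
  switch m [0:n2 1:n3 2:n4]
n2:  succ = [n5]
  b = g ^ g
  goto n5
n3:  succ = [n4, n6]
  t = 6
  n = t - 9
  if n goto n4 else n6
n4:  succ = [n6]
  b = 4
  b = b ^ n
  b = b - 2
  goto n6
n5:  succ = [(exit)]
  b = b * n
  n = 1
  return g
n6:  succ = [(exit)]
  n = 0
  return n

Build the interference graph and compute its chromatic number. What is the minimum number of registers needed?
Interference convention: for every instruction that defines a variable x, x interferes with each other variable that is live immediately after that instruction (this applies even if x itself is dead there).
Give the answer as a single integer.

Block summaries:
  n0 def {g,n} use ∅
  n1 def {g,m,n} use {g}
  n2 def {b} use {g}
  n3 def {n,t} use ∅
  n4 def {b} use {n}
  n5 def {b,n} use {b,g,n}
  n6 def {n} use ∅

Backward fixpoint:
  n0: in=∅ out={g,n}
  n1: in={g} out={g,n}
  n2: in={g,n} out={b,g,n}
  n3: in=∅ out={n}
  n4: in={n} out=∅
  n5: in={b,g,n} out=∅
  n6: in=∅ out=∅

Interfere edges:
  b↔{g,n}
  g↔{b,m,n}
  m↔{g,n}
  n↔{b,g,m}
  t↔∅

Colouring:
  {b,g,n} pairwise interfere (3-clique) ⇒ χ ≥ 3
  3-colouring: r0={g,t}  r1={n}  r2={b,m}
  χ = 3

Answer: 3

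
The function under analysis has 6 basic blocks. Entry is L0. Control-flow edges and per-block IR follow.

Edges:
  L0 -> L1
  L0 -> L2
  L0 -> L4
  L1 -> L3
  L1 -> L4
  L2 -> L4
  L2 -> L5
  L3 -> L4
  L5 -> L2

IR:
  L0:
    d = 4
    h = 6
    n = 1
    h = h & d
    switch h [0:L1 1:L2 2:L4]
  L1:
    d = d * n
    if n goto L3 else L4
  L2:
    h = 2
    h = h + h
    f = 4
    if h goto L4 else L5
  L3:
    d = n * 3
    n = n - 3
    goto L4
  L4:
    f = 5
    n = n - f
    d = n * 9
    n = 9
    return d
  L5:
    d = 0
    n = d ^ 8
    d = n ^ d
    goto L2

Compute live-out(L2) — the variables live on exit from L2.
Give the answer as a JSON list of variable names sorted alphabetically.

def/use:
  L0: def={d,h,n} ue=∅
  L1: def={d} ue={d,n}
  L2: def={f,h} ue=∅
  L3: def={d,n} ue={n}
  L4: def={d,f,n} ue={n}
  L5: def={d,n} ue=∅

Backward fixpoint:
  L0: in=∅ out={d,n}
  L1: in={d,n} out={n}
  L2: in={n} out={n}
  L3: in={n} out={n}
  L4: in={n} out=∅
  L5: in=∅ out={n}

live-out(L2) = ["n"]

Answer: ["n"]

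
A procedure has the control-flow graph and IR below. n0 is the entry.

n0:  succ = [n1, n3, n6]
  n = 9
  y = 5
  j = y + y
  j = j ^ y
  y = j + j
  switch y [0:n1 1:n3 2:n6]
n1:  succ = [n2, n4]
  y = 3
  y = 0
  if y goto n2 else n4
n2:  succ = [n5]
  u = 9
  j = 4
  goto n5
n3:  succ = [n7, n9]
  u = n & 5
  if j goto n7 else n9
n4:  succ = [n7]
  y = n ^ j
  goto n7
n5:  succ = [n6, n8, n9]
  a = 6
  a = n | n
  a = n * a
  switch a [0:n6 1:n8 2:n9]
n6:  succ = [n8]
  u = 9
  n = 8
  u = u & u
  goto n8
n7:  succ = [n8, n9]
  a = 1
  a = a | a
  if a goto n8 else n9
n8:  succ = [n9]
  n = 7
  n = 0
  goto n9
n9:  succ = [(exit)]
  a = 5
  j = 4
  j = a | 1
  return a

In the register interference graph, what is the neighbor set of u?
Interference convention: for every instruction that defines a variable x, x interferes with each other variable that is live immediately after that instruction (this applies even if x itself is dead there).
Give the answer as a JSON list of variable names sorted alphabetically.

Answer: ["j", "n"]

Analysis:
def/use:
  n0: {j,n,y} / ∅
  n1: {y} / ∅
  n2: {j,u} / ∅
  n3: {u} / {j,n}
  n4: {y} / {j,n}
  n5: {a} / {n}
  n6: {n,u} / ∅
  n7: {a} / ∅
  n8: {n} / ∅
  n9: {a,j} / ∅

Liveness:
  n0: in=∅ out={j,n}
  n1: in={j,n} out={j,n}
  n2: in={n} out={n}
  n3: in={j,n} out=∅
  n4: in={j,n} out=∅
  n5: in={n} out=∅
  n6: in=∅ out=∅
  n7: in=∅ out=∅
  n8: in=∅ out=∅
  n9: in=∅ out=∅

Interference:
  a↔{j,n}
  j↔{a,n,u,y}
  n↔{a,j,u,y}
  u↔{j,n}
  y↔{j,n}

N(u) = ["j", "n"]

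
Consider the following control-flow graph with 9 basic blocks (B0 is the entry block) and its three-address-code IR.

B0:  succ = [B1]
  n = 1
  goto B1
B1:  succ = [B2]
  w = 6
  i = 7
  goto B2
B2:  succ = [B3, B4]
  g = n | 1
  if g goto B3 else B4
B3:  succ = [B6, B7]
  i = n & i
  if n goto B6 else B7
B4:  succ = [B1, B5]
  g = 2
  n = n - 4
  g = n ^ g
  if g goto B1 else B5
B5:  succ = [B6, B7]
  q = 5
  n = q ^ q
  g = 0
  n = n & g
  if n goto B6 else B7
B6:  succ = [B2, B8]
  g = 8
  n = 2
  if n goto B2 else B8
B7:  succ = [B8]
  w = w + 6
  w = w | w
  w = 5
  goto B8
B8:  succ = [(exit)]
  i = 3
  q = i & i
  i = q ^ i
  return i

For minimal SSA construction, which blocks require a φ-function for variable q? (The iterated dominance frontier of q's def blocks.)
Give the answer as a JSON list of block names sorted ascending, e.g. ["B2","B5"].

Answer: ["B1", "B2", "B6", "B7", "B8"]

Derivation:
idom tree: B1←B0 B2←B1 B3←B2 B4←B2 B5←B4 B6←B2 B7←B2 B8←B2
Dom∩ at merges:
  B1: preds {B0,B4}: {B0} ∩ {B0,B1,B2,B4} = {B0}; idom=B0
  B2: preds {B1,B6}: {B0,B1} ∩ {B0,B1,B2,B6} = {B0,B1}; idom=B1
  B6: preds {B3,B5}: {B0,B1,B2,B3} ∩ {B0,B1,B2,B4,B5} = {B0,B1,B2}; idom=B2
  B7: preds {B3,B5}: {B0,B1,B2,B3} ∩ {B0,B1,B2,B4,B5} = {B0,B1,B2}; idom=B2
  B8: preds {B6,B7}: {B0,B1,B2,B6} ∩ {B0,B1,B2,B7} = {B0,B1,B2}; idom=B2

Frontier:
  join B1 pred B0: · stop@B0
  join B1 pred B4: B4→B2→B1 stop@B0
  join B2 pred B1: · stop@B1
  join B2 pred B6: B6→B2 stop@B1
  join B6 pred B3: B3 stop@B2
  join B6 pred B5: B5→B4 stop@B2
  join B7 pred B3: B3 stop@B2
  join B7 pred B5: B5→B4 stop@B2
  join B8 pred B6: B6 stop@B2
  join B8 pred B7: B7 stop@B2
  DF(B0)=∅
  DF(B1)={B1}
  DF(B2)={B1,B2}
  DF(B3)={B6,B7}
  DF(B4)={B1,B6,B7}
  DF(B5)={B6,B7}
  DF(B6)={B2,B8}
  DF(B7)={B8}
  DF(B8)=∅

φ for q: defs {B5,B8}
  DF⁺ = {B1,B2,B6,B7,B8}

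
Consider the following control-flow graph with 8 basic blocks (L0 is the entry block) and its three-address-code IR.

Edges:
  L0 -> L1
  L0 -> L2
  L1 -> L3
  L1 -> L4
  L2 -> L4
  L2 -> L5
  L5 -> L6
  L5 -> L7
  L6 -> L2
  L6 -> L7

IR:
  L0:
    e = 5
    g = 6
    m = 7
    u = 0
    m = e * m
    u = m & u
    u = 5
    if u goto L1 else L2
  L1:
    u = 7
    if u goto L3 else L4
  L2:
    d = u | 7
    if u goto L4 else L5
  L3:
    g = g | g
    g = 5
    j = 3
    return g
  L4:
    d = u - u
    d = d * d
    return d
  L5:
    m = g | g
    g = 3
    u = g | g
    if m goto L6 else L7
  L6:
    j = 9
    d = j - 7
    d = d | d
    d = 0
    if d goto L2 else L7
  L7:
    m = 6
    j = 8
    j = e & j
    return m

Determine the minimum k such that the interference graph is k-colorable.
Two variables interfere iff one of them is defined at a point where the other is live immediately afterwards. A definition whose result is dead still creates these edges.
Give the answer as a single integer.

def/use:
  L0 def {e,g,m,u} use ∅
  L1 def {u} use ∅
  L2 def {d} use {u}
  L3 def {g,j} use {g}
  L4 def {d} use {u}
  L5 def {g,m,u} use {g}
  L6 def {d,j} use ∅
  L7 def {j,m} use {e}

Backward fixpoint:
  L0: in=∅ out={e,g,u}
  L1: in={g} out={g,u}
  L2: in={e,g,u} out={e,g,u}
  L3: in={g} out=∅
  L4: in={u} out=∅
  L5: in={e,g} out={e,g,u}
  L6: in={e,g,u} out={e,g,u}
  L7: in={e} out=∅

Interfere edges:
  d↔{e,g,u}
  e↔{d,g,j,m,u}
  g↔{d,e,j,m,u}
  j↔{e,g,m,u}
  m↔{e,g,j,u}
  u↔{d,e,g,j,m}

Registers:
  {e,g,j,m,u} pairwise interfere (5-clique) ⇒ χ ≥ 5
  assign d→c3 e→c0 g→c1 j→c3 m→c4 u→c2 — no edge inside a register ⇒ χ ≤ 5
  χ = 5

Answer: 5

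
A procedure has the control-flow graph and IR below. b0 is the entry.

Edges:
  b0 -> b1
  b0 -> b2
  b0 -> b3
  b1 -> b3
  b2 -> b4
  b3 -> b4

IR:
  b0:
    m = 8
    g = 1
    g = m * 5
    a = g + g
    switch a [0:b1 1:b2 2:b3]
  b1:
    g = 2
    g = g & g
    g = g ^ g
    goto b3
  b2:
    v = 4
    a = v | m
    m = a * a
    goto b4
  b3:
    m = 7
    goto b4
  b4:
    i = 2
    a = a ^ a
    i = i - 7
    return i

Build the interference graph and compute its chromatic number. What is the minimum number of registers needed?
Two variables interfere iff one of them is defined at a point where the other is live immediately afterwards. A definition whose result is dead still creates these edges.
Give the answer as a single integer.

def/use:
  b0 def {a,g,m} use ∅
  b1 def {g} use ∅
  b2 def {a,m,v} use {m}
  b3 def {m} use ∅
  b4 def {a,i} use {a}

Live sets:
  live b0: ∅→{a,m}
  live b1: {a}→{a}
  live b2: {m}→{a}
  live b3: {a}→{a}
  live b4: {a}→∅

Conflict graph:
  a: {g,i,m}
  g: {a,m}
  i: {a}
  m: {a,g,v}
  v: {m}

Registers:
  clique {a,g,m} ⇒ need ≥ 3
  3-colouring: R0={a,v}  R1={i,m}  R2={g}
  χ = 3

Answer: 3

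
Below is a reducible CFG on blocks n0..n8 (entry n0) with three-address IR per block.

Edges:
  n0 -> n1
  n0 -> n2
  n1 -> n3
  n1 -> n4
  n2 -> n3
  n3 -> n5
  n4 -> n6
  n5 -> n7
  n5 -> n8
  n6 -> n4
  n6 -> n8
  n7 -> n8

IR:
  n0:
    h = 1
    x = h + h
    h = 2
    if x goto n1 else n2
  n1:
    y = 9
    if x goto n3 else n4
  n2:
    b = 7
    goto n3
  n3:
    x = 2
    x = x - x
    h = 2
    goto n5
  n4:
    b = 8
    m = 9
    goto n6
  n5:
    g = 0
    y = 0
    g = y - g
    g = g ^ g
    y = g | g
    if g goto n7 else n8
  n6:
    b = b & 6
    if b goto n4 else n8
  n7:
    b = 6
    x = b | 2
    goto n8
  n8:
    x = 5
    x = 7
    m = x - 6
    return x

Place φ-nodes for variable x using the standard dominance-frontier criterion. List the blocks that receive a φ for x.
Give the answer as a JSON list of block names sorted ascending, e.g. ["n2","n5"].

idom tree: n1←n0 n2←n0 n3←n0 n4←n1 n5←n3 n6←n4 n7←n5 n8←n0
Join-block Dom:
  n3: preds {n1,n2}: {n0,n1} ∩ {n0,n2} = {n0}; idom=n0
  n4: preds {n1,n6}: {n0,n1} ∩ {n0,n1,n4,n6} = {n0,n1}; idom=n1
  n8: preds {n5,n6,n7}: {n0,n3,n5} ∩ {n0,n1,n4,n6} ∩ {n0,n3,n5,n7} = {n0}; idom=n0

Frontier:
  join n3 pred n1: n1 stop@n0
  join n3 pred n2: n2 stop@n0
  join n4 pred n1: · stop@n1
  join n4 pred n6: n6→n4 stop@n1
  join n8 pred n5: n5→n3 stop@n0
  join n8 pred n6: n6→n4→n1 stop@n0
  join n8 pred n7: n7→n5→n3 stop@n0
  n0: DF=∅
  n1: DF={n3,n8}
  n2: DF={n3}
  n3: DF={n8}
  n4: DF={n4,n8}
  n5: DF={n8}
  n6: DF={n4,n8}
  n7: DF={n8}
  n8: DF=∅

φ for x: defs {n0,n3,n7,n8}
  DF⁺ = {n8}

Answer: ["n8"]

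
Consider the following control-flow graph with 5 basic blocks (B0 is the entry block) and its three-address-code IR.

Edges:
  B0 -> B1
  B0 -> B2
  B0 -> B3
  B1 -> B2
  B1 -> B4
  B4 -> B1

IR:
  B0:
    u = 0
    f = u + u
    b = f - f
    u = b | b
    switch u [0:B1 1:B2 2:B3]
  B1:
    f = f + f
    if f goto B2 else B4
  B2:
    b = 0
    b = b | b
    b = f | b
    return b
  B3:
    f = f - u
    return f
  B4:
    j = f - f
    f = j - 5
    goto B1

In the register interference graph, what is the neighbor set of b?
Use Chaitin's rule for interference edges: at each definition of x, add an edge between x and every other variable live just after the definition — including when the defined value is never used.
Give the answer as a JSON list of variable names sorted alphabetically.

Answer: ["f"]

Analysis:
Block summaries:
  B0: {b,f,u} / ∅
  B1: {f} / {f}
  B2: {b} / {f}
  B3: {f} / {f,u}
  B4: {f,j} / {f}

Live sets:
  live B0: ∅→{f,u}
  live B1: {f}→{f}
  live B2: {f}→∅
  live B3: {f,u}→∅
  live B4: {f}→{f}

Interfere edges:
  b↔{f}
  f↔{b,u}
  j↔∅
  u↔{f}

N(b) = ["f"]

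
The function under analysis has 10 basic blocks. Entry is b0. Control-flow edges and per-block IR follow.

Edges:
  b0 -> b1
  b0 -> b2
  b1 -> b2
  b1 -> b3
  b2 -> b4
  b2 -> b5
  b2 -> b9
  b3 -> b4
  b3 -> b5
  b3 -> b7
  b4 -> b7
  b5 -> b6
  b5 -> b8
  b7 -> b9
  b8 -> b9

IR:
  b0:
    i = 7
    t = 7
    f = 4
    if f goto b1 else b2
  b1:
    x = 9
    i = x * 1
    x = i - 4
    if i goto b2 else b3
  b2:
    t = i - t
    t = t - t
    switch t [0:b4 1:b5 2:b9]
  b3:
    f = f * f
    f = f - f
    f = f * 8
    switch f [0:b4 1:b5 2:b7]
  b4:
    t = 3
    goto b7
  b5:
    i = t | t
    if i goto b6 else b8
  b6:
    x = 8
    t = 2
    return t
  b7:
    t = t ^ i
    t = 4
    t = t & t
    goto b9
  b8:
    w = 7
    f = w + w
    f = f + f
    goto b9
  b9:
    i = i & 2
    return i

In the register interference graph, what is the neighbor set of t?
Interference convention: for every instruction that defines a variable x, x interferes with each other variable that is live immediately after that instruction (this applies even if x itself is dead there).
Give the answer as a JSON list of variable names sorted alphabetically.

Answer: ["f", "i", "x"]

Derivation:
Block summaries:
  b0: def={f,i,t} ue=∅
  b1: def={i,x} ue=∅
  b2: def={t} ue={i,t}
  b3: def={f} ue={f}
  b4: def={t} ue=∅
  b5: def={i} ue={t}
  b6: def={t,x} ue=∅
  b7: def={t} ue={i,t}
  b8: def={f,w} ue=∅
  b9: def={i} ue={i}

Liveness:
  live b0: ∅→{f,i,t}
  live b1: {f,t}→{f,i,t}
  live b2: {i,t}→{i,t}
  live b3: {f,i,t}→{i,t}
  live b4: {i}→{i,t}
  live b5: {t}→{i}
  live b6: ∅→∅
  live b7: {i,t}→{i}
  live b8: {i}→{i}
  live b9: {i}→∅

Conflict graph:
  f↔{i,t,x}
  i↔{f,t,w,x}
  t↔{f,i,x}
  w↔{i}
  x↔{f,i,t}

N(t) = ["f", "i", "x"]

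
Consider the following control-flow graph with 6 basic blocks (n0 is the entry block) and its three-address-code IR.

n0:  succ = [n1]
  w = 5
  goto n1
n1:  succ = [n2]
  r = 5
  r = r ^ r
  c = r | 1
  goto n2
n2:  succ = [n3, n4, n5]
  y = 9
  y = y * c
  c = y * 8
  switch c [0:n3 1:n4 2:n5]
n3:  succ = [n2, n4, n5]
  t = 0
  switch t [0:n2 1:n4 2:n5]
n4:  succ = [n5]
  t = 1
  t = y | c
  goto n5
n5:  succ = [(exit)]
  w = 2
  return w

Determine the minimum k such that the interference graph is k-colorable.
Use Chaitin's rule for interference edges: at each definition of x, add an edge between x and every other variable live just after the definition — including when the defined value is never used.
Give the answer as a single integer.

Answer: 3

Analysis:
Per-block:
  n0: {w} / ∅
  n1: {c,r} / ∅
  n2: {c,y} / {c}
  n3: {t} / ∅
  n4: {t} / {c,y}
  n5: {w} / ∅

Liveness:
  live n0: ∅→∅
  live n1: ∅→{c}
  live n2: {c}→{c,y}
  live n3: {c,y}→{c,y}
  live n4: {c,y}→∅
  live n5: ∅→∅

Interference:
  c — {t,y}
  r — ∅
  t — {c,y}
  w — ∅
  y — {c,t}

Registers:
  lower bound: {c,t,y} mutually conflict ⇒ χ ≥ 3
  3-colouring: r0={c,r,w}  r1={t}  r2={y}
  χ = 3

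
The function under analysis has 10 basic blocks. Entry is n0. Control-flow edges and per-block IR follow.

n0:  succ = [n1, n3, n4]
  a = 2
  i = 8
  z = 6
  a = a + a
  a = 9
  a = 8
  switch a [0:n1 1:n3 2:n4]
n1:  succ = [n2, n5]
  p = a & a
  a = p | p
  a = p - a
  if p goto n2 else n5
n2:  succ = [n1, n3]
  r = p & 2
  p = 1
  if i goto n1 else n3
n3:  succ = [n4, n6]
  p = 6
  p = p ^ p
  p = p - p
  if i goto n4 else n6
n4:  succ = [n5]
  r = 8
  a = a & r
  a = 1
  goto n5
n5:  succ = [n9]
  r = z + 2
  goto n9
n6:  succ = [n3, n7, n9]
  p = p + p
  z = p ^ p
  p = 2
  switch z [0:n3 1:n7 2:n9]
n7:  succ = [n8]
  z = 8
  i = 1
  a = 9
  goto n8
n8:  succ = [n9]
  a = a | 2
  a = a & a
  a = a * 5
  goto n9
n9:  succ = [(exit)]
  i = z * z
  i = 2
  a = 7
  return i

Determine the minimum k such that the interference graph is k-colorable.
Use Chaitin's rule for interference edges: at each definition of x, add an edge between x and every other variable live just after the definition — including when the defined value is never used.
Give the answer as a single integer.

def/use:
  n0 def {a,i,z} use ∅
  n1 def {a,p} use {a}
  n2 def {p,r} use {i,p}
  n3 def {p} use {i}
  n4 def {a,r} use {a}
  n5 def {r} use {z}
  n6 def {p,z} use {p}
  n7 def {a,i,z} use ∅
  n8 def {a} use {a}
  n9 def {a,i} use {z}

Backward fixpoint:
  n0: in=∅ out={a,i,z}
  n1: in={a,i,z} out={a,i,p,z}
  n2: in={a,i,p,z} out={a,i,z}
  n3: in={a,i,z} out={a,i,p,z}
  n4: in={a,z} out={z}
  n5: in={z} out={z}
  n6: in={a,i,p} out={a,i,z}
  n7: in=∅ out={a,z}
  n8: in={a,z} out={z}
  n9: in={z} out=∅

Interfere edges:
  a: {i,p,r,z}
  i: {a,p,r,z}
  p: {a,i,z}
  r: {a,i,z}
  z: {a,i,p,r}

Chromatic number:
  lower bound: {a,i,p,z} mutually conflict ⇒ χ ≥ 4
  assign a→r0 i→r1 p→r3 r→r3 z→r2 — no edge inside a register ⇒ χ ≤ 4
  χ = 4

Answer: 4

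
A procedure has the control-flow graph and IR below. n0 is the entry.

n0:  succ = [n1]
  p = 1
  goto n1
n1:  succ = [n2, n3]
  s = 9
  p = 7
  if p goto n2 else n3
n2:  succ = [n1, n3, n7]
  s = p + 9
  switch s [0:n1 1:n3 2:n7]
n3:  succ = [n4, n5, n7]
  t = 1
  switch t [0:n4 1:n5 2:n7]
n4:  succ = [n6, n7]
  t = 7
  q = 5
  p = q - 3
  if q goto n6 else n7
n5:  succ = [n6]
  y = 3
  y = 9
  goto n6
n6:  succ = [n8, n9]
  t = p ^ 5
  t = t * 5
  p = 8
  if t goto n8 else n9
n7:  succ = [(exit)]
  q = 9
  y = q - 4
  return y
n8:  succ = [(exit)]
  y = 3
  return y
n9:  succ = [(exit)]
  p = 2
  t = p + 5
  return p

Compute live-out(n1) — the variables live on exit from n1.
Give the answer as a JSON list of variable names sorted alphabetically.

Answer: ["p"]

Working:
Per-block:
  n0: def={p} ue=∅
  n1: def={p,s} ue=∅
  n2: def={s} ue={p}
  n3: def={t} ue=∅
  n4: def={p,q,t} ue=∅
  n5: def={y} ue=∅
  n6: def={p,t} ue={p}
  n7: def={q,y} ue=∅
  n8: def={y} ue=∅
  n9: def={p,t} ue=∅

Live sets:
  n0: in=∅ out=∅
  n1: in=∅ out={p}
  n2: in={p} out={p}
  n3: in={p} out={p}
  n4: in=∅ out={p}
  n5: in={p} out={p}
  n6: in={p} out=∅
  n7: in=∅ out=∅
  n8: in=∅ out=∅
  n9: in=∅ out=∅

live-out(n1) = ["p"]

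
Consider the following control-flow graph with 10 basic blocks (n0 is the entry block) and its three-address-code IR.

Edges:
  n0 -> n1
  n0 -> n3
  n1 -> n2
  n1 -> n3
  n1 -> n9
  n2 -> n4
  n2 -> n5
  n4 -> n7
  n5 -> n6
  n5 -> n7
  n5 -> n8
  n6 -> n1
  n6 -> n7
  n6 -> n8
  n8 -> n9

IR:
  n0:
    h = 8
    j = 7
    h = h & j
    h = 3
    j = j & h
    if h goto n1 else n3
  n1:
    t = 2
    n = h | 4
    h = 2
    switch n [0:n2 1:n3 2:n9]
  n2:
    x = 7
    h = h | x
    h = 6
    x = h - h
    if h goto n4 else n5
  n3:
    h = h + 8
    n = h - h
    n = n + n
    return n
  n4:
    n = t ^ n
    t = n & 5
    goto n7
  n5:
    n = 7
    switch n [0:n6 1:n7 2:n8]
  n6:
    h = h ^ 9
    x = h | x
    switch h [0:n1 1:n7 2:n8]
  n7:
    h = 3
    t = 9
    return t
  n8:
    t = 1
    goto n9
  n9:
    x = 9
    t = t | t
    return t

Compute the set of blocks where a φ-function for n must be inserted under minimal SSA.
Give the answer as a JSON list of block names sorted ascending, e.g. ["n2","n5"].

Answer: ["n1", "n3", "n7", "n9"]

Working:
idom tree: n1←n0 n2←n1 n3←n0 n4←n2 n5←n2 n6←n5 n7←n2 n8←n5 n9←n1
Join-block Dom:
  n1: preds {n0,n6}: {n0} ∩ {n0,n1,n2,n5,n6} = {n0}; idom=n0
  n3: preds {n0,n1}: {n0} ∩ {n0,n1} = {n0}; idom=n0
  n7: preds {n4,n5,n6}: {n0,n1,n2,n4} ∩ {n0,n1,n2,n5} ∩ {n0,n1,n2,n5,n6} = {n0,n1,n2}; idom=n2
  n8: preds {n5,n6}: {n0,n1,n2,n5} ∩ {n0,n1,n2,n5,n6} = {n0,n1,n2,n5}; idom=n5
  n9: preds {n1,n8}: {n0,n1} ∩ {n0,n1,n2,n5,n8} = {n0,n1}; idom=n1

DF walk-up:
  join n1 pred n0: · stop@n0
  join n1 pred n6: n6→n5→n2→n1 stop@n0
  join n3 pred n0: · stop@n0
  join n3 pred n1: n1 stop@n0
  join n7 pred n4: n4 stop@n2
  join n7 pred n5: n5 stop@n2
  join n7 pred n6: n6→n5 stop@n2
  join n8 pred n5: · stop@n5
  join n8 pred n6: n6 stop@n5
  join n9 pred n1: · stop@n1
  join n9 pred n8: n8→n5→n2 stop@n1
  DF(n0)=∅
  DF(n1)={n1,n3}
  DF(n2)={n1,n9}
  DF(n3)=∅
  DF(n4)={n7}
  DF(n5)={n1,n7,n9}
  DF(n6)={n1,n7,n8}
  DF(n7)=∅
  DF(n8)={n9}
  DF(n9)=∅

φ for n: defs {n1,n3,n4,n5}
  DF⁺ = {n1,n3,n7,n9}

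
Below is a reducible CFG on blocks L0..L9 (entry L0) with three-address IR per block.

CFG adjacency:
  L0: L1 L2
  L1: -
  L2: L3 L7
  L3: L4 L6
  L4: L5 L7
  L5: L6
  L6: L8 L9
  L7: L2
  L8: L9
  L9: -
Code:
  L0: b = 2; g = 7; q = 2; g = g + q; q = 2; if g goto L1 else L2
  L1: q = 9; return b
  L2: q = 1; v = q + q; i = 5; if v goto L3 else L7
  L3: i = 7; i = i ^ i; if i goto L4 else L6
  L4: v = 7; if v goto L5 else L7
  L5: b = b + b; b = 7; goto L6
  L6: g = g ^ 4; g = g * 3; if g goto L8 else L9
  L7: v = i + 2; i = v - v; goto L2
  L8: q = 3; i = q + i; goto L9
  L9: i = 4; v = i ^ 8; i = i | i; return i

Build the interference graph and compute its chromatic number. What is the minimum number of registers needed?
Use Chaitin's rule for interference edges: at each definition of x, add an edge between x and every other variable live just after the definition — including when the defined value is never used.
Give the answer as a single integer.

Answer: 4

Analysis:
Per-block:
  L0 def {b,g,q} use ∅
  L1 def {q} use {b}
  L2 def {i,q,v} use ∅
  L3 def {i} use ∅
  L4 def {v} use ∅
  L5 def {b} use {b}
  L6 def {g} use {g}
  L7 def {i,v} use {i}
  L8 def {i,q} use {i}
  L9 def {i,v} use ∅

Backward fixpoint:
  live L0: ∅→{b,g}
  live L1: {b}→∅
  live L2: {b,g}→{b,g,i}
  live L3: {b,g}→{b,g,i}
  live L4: {b,g,i}→{b,g,i}
  live L5: {b,g,i}→{g,i}
  live L6: {g,i}→{i}
  live L7: {b,g,i}→{b,g}
  live L8: {i}→∅
  live L9: ∅→∅

Interfere edges:
  b↔{g,i,q,v}
  g↔{b,i,q,v}
  i↔{b,g,q,v}
  q↔{b,g,i}
  v↔{b,g,i}

Registers:
  lower bound: {b,g,i,q} mutually conflict ⇒ χ ≥ 4
  assign b→r0 g→r1 i→r2 q→r3 v→r3 — no edge inside a register ⇒ χ ≤ 4
  χ = 4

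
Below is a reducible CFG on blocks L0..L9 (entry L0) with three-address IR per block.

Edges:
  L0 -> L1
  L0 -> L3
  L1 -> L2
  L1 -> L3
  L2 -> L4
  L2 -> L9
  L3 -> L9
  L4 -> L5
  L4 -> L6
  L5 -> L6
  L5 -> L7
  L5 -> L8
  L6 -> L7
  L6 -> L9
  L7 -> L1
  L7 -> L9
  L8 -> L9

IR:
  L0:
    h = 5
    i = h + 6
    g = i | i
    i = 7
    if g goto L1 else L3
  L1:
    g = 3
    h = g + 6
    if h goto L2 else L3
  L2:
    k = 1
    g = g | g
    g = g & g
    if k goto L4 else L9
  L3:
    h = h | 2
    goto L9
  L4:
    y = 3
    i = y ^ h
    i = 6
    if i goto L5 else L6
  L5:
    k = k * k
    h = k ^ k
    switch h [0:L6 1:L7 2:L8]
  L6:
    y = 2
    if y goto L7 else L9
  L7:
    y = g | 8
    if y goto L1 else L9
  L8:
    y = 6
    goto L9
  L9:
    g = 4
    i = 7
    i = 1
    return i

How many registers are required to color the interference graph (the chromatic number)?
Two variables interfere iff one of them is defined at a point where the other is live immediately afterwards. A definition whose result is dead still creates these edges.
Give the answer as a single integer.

Per-block:
  L0: def={g,h,i} ue=∅
  L1: def={g,h} ue=∅
  L2: def={g,k} ue={g}
  L3: def={h} ue={h}
  L4: def={i,y} ue={h}
  L5: def={h,k} ue={k}
  L6: def={y} ue=∅
  L7: def={y} ue={g}
  L8: def={y} ue=∅
  L9: def={g,i} ue=∅

Liveness:
  live L0: ∅→{h}
  live L1: ∅→{g,h}
  live L2: {g,h}→{g,h,k}
  live L3: {h}→∅
  live L4: {g,h,k}→{g,k}
  live L5: {g,k}→{g}
  live L6: {g}→{g}
  live L7: {g}→∅
  live L8: ∅→∅
  live L9: ∅→∅

Conflict graph:
  g↔{h,i,k,y}
  h↔{g,i,k,y}
  i↔{g,h,k}
  k↔{g,h,i,y}
  y↔{g,h,k}

Colouring:
  {g,h,i,k} pairwise interfere (4-clique) ⇒ χ ≥ 4
  4-colouring: c0={g}  c1={h}  c2={k}  c3={i,y}
  χ = 4

Answer: 4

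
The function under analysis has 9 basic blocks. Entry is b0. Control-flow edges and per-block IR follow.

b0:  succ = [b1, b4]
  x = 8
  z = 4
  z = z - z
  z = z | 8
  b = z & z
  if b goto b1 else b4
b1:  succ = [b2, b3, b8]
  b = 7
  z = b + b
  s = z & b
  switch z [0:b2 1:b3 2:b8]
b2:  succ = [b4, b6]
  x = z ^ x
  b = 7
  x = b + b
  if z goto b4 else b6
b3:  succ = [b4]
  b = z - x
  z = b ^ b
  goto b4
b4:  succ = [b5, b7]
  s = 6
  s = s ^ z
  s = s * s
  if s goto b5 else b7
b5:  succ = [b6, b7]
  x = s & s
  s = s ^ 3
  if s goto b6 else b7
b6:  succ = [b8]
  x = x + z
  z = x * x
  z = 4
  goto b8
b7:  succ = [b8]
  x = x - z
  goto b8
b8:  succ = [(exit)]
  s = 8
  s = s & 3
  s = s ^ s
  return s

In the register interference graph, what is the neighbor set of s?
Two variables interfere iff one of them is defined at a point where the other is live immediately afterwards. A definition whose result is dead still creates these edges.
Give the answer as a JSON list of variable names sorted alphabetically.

Block summaries:
  b0: {b,x,z} / ∅
  b1: {b,s,z} / ∅
  b2: {b,x} / {x,z}
  b3: {b,z} / {x,z}
  b4: {s} / {z}
  b5: {s,x} / {s}
  b6: {x,z} / {x,z}
  b7: {x} / {x,z}
  b8: {s} / ∅

Backward fixpoint:
  live b0: ∅→{x,z}
  live b1: {x}→{x,z}
  live b2: {x,z}→{x,z}
  live b3: {x,z}→{x,z}
  live b4: {x,z}→{s,x,z}
  live b5: {s,z}→{x,z}
  live b6: {x,z}→∅
  live b7: {x,z}→∅
  live b8: ∅→∅

Conflict graph:
  b: {x,z}
  s: {x,z}
  x: {b,s,z}
  z: {b,s,x}

N(s) = ["x", "z"]

Answer: ["x", "z"]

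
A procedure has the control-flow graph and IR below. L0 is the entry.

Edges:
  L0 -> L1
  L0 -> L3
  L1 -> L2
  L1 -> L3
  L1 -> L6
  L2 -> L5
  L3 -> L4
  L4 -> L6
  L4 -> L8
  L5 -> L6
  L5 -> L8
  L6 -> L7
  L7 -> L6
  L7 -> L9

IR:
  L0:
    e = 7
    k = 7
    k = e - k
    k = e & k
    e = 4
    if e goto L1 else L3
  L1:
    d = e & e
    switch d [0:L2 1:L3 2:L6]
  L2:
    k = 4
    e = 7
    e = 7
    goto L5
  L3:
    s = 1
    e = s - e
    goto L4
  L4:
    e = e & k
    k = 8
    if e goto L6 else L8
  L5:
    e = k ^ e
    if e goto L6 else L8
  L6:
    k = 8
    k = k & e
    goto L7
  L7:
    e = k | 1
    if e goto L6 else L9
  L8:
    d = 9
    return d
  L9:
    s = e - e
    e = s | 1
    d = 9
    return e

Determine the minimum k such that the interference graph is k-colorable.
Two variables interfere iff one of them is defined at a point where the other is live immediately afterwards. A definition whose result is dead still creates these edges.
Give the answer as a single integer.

def/use:
  L0: {e,k} / ∅
  L1: {d} / {e}
  L2: {e,k} / ∅
  L3: {e,s} / {e}
  L4: {e,k} / {e,k}
  L5: {e} / {e,k}
  L6: {k} / {e}
  L7: {e} / {k}
  L8: {d} / ∅
  L9: {d,e,s} / {e}

Backward fixpoint:
  L0: in=∅ out={e,k}
  L1: in={e,k} out={e,k}
  L2: in=∅ out={e,k}
  L3: in={e,k} out={e,k}
  L4: in={e,k} out={e}
  L5: in={e,k} out={e}
  L6: in={e} out={k}
  L7: in={k} out={e}
  L8: in=∅ out=∅
  L9: in={e} out=∅

Conflict graph:
  d↔{e,k}
  e↔{d,k,s}
  k↔{d,e,s}
  s↔{e,k}

Chromatic number:
  lower bound: {d,e,k} mutually conflict ⇒ χ ≥ 3
  assign d→c2 e→c0 k→c1 s→c2 — no edge inside a register ⇒ χ ≤ 3
  χ = 3

Answer: 3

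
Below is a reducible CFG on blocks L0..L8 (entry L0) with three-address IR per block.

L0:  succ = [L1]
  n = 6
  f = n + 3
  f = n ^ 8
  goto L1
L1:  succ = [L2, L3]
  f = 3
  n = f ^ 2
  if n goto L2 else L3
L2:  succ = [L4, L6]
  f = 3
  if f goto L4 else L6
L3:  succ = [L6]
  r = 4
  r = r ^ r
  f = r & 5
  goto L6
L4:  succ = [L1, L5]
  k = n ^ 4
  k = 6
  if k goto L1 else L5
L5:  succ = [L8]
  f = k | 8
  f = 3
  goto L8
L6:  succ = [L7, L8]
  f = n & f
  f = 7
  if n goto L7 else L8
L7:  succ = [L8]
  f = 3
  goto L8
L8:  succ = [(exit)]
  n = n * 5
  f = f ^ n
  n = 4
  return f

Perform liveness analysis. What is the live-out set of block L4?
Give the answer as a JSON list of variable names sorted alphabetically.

Answer: ["k", "n"]

Working:
Block summaries:
  L0: {f,n} / ∅
  L1: {f,n} / ∅
  L2: {f} / ∅
  L3: {f,r} / ∅
  L4: {k} / {n}
  L5: {f} / {k}
  L6: {f} / {f,n}
  L7: {f} / ∅
  L8: {f,n} / {f,n}

Liveness:
  L0: in=∅ out=∅
  L1: in=∅ out={n}
  L2: in={n} out={f,n}
  L3: in={n} out={f,n}
  L4: in={n} out={k,n}
  L5: in={k,n} out={f,n}
  L6: in={f,n} out={f,n}
  L7: in={n} out={f,n}
  L8: in={f,n} out=∅

live-out(L4) = ["k", "n"]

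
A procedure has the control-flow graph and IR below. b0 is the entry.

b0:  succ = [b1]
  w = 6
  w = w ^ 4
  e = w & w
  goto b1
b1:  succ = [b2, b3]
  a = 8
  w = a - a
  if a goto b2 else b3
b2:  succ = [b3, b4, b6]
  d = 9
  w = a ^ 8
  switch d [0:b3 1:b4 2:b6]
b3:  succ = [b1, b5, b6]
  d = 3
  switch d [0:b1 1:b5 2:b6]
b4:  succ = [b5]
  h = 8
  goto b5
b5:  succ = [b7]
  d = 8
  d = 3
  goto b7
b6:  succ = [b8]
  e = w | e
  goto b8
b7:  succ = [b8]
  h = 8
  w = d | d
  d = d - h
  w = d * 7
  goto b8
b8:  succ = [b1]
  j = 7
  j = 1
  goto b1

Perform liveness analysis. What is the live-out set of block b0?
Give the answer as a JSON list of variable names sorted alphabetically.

def/use:
  b0 def {e,w} use ∅
  b1 def {a,w} use ∅
  b2 def {d,w} use {a}
  b3 def {d} use ∅
  b4 def {h} use ∅
  b5 def {d} use ∅
  b6 def {e} use {e,w}
  b7 def {d,h,w} use {d}
  b8 def {j} use ∅

Live sets:
  b0 li=∅ lo={e}
  b1 li={e} lo={a,e,w}
  b2 li={a,e} lo={e,w}
  b3 li={e,w} lo={e,w}
  b4 li={e} lo={e}
  b5 li={e} lo={d,e}
  b6 li={e,w} lo={e}
  b7 li={d,e} lo={e}
  b8 li={e} lo={e}

live-out(b0) = ["e"]

Answer: ["e"]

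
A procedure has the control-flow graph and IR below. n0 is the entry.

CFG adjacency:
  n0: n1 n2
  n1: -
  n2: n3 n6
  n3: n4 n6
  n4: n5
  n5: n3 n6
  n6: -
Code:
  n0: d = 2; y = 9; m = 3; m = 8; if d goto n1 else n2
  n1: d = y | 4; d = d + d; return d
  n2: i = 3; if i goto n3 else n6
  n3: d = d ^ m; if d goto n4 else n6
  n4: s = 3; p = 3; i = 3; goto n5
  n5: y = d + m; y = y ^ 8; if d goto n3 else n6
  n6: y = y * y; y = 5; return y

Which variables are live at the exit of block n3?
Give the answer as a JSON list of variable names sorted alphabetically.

Answer: ["d", "m", "y"]

Analysis:
Per-block:
  n0: def={d,m,y} ue=∅
  n1: def={d} ue={y}
  n2: def={i} ue=∅
  n3: def={d} ue={d,m}
  n4: def={i,p,s} ue=∅
  n5: def={y} ue={d,m}
  n6: def={y} ue={y}

Live sets:
  live n0: ∅→{d,m,y}
  live n1: {y}→∅
  live n2: {d,m,y}→{d,m,y}
  live n3: {d,m,y}→{d,m,y}
  live n4: {d,m}→{d,m}
  live n5: {d,m}→{d,m,y}
  live n6: {y}→∅

live-out(n3) = ["d", "m", "y"]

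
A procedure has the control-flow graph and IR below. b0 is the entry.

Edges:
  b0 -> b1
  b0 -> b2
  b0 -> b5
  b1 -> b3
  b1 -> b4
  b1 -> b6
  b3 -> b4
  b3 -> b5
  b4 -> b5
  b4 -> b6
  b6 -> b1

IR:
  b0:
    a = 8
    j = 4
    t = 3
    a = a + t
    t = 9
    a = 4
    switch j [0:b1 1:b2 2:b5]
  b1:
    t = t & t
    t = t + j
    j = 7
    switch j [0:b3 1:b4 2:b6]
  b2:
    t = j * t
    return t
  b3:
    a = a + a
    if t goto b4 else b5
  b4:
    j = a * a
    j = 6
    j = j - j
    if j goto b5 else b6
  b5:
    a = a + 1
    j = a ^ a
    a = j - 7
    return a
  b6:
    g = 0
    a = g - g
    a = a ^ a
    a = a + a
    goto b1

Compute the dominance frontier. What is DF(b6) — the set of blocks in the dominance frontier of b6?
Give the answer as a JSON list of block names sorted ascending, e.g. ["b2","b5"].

idom tree: b1←b0 b2←b0 b3←b1 b4←b1 b5←b0 b6←b1
Dom at joins:
  b1: preds {b0,b6}: {b0} ∩ {b0,b1,b6} = {b0}; idom=b0
  b4: preds {b1,b3}: {b0,b1} ∩ {b0,b1,b3} = {b0,b1}; idom=b1
  b5: preds {b0,b3,b4}: {b0} ∩ {b0,b1,b3} ∩ {b0,b1,b4} = {b0}; idom=b0
  b6: preds {b1,b4}: {b0,b1} ∩ {b0,b1,b4} = {b0,b1}; idom=b1

DF walk-up:
  join b1 pred b0: · stop@b0
  join b1 pred b6: b6→b1 stop@b0
  join b4 pred b1: · stop@b1
  join b4 pred b3: b3 stop@b1
  join b5 pred b0: · stop@b0
  join b5 pred b3: b3→b1 stop@b0
  join b5 pred b4: b4→b1 stop@b0
  join b6 pred b1: · stop@b1
  join b6 pred b4: b4 stop@b1
  b0: DF=∅
  b1: DF={b1,b5}
  b2: DF=∅
  b3: DF={b4,b5}
  b4: DF={b5,b6}
  b5: DF=∅
  b6: DF={b1}

DF(b6) = ["b1"]

Answer: ["b1"]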